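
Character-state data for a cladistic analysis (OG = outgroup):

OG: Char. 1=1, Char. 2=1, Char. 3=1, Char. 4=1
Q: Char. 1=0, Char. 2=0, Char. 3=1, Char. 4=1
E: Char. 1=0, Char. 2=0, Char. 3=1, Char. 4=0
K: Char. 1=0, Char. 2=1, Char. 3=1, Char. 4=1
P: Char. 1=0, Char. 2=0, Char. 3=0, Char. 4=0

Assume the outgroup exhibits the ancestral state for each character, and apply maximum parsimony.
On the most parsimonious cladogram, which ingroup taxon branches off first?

The outgroup has state '1' for every character, so '0' is the derived state throughout.
All ingroup taxa share the derived state '0' for Char. 1; it defines the ingroup but does not resolve relationships within it.
Only E, P, and Q show the derived state '0' for Char. 2, supporting them as a clade.
Char. 3: derived state '0' in P only — an autapomorphy, so it tells us nothing about relationships among taxa.
Char. 4 (derived state '0') is shared by E and P — a synapomorphy uniting that clade.
Most parsimonious ingroup topology: ((Q,(E,P)),K).
K is sister to the clade containing all other ingroup taxa, so it is the earliest-diverging (most basal) ingroup lineage.

K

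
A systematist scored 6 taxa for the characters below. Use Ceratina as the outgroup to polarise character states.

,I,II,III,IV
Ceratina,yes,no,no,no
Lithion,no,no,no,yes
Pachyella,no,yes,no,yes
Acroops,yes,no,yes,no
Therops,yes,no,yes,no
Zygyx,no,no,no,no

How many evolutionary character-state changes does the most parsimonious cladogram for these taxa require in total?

4

Character polarity is set by the outgroup: the derived state is whichever differs from the outgroup's state, so for I the derived state is 'no', and for the remaining characters it is 'yes'.
I (derived state 'no') is shared by Lithion, Pachyella, and Zygyx — a synapomorphy uniting that clade.
II: derived state 'yes' in Pachyella only — an autapomorphy, so it tells us nothing about relationships among taxa.
III: derived state 'yes' in Acroops and Therops only — synapomorphy for {Acroops, Therops}.
IV: derived state 'yes' in Lithion and Pachyella only — synapomorphy for {Lithion, Pachyella}.
Most parsimonious ingroup topology: (((Lithion,Pachyella),Zygyx),(Acroops,Therops)).
Changes per character on this tree: I: 1; II: 1; III: 1; IV: 1.
Total = 4.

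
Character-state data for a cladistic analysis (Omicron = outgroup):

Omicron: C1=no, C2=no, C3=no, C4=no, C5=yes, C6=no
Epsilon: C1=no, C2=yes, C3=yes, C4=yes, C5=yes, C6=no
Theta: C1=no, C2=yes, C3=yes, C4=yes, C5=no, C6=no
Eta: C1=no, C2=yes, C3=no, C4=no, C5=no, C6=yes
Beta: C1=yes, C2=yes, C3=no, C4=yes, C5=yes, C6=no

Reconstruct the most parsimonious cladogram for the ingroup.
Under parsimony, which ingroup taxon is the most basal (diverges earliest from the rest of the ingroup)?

Character polarity is set by the outgroup: the derived state is whichever differs from the outgroup's state, so for C5 the derived state is 'no', and for the remaining characters it is 'yes'.
C1: derived state 'yes' in Beta only — an autapomorphy, so it tells us nothing about relationships among taxa.
C2 (derived state 'yes') is shared by all ingroup taxa — unites the whole ingroup.
Only Epsilon and Theta show the derived state 'yes' for C3, supporting them as a clade.
C4 (derived state 'yes') is shared by Beta, Epsilon, and Theta — a synapomorphy uniting that clade.
C5 groups Eta and Theta, which is incompatible with the clades supported by the remaining characters; treating it as convergent (homoplasy) costs fewer steps than any alternative tree.
C6: derived state 'yes' in Eta only — an autapomorphy, so it tells us nothing about relationships among taxa.
Most parsimonious ingroup topology: (((Epsilon,Theta),Beta),Eta).
Eta is sister to the clade containing all other ingroup taxa, so it is the earliest-diverging (most basal) ingroup lineage.

Eta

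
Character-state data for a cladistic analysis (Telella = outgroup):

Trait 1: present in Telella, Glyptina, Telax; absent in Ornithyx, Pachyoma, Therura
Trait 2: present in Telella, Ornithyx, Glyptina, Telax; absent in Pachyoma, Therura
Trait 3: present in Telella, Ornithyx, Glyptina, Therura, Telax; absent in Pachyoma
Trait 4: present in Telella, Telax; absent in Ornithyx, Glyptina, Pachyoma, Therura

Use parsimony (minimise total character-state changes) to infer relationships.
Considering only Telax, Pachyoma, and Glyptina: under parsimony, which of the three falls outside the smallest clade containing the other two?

Telax

The outgroup has state 'present' for every character, so 'absent' is the derived state throughout.
Only Ornithyx, Pachyoma, and Therura show the derived state 'absent' for Trait 1, supporting them as a clade.
Trait 2 (derived state 'absent') is shared by Pachyoma and Therura — a synapomorphy uniting that clade.
Trait 3: derived state 'absent' in Pachyoma only — an autapomorphy, so it tells us nothing about relationships among taxa.
Only Glyptina, Ornithyx, Pachyoma, and Therura show the derived state 'absent' for Trait 4, supporting them as a clade.
Most parsimonious ingroup topology: (((Ornithyx,(Pachyoma,Therura)),Glyptina),Telax).
Glyptina and Pachyoma share a more recent common ancestor with each other than either does with Telax, so Telax is the least closely related of the three.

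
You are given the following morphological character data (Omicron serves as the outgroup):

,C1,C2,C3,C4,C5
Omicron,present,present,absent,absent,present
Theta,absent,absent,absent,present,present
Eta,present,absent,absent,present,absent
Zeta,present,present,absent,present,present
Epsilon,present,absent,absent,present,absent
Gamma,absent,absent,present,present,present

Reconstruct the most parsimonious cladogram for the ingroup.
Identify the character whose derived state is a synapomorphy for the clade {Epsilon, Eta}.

Character polarity is set by the outgroup: the derived state is whichever differs from the outgroup's state, so for C1, C2, C5 the derived state is 'absent', and for the remaining characters it is 'present'.
C1 (derived state 'absent') is shared by Gamma and Theta — a synapomorphy uniting that clade.
C2: derived state 'absent' in Epsilon, Eta, Gamma, and Theta only — synapomorphy for {Epsilon, Eta, Gamma, Theta}.
C3: derived state 'present' in Gamma only — an autapomorphy, so it tells us nothing about relationships among taxa.
All ingroup taxa share the derived state 'present' for C4; it defines the ingroup but does not resolve relationships within it.
Only Epsilon and Eta show the derived state 'absent' for C5, supporting them as a clade.
Most parsimonious ingroup topology: (((Theta,Gamma),(Eta,Epsilon)),Zeta).
The clade {Epsilon, Eta} is supported by C5: its derived state 'absent' occurs in exactly those taxa and in no other taxon (including the outgroup).

C5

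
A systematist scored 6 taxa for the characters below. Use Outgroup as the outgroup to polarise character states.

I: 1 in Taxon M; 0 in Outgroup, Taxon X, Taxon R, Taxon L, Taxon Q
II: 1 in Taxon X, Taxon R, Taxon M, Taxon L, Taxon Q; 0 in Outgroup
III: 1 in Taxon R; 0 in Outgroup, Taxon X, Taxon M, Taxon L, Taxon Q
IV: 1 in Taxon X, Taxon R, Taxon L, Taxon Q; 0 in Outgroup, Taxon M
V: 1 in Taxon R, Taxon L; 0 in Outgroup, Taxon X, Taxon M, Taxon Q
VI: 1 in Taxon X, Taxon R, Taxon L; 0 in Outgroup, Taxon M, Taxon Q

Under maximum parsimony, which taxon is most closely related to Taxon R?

Taxon L

The outgroup has state '0' for every character, so '1' is the derived state throughout.
I (derived state '1') is unique to Taxon M (autapomorphy; uninformative for grouping).
All ingroup taxa share the derived state '1' for II; it defines the ingroup but does not resolve relationships within it.
III: derived state '1' in Taxon R only — an autapomorphy, so it tells us nothing about relationships among taxa.
IV: derived state '1' in Taxon L, Taxon Q, Taxon R, and Taxon X only — synapomorphy for {Taxon L, Taxon Q, Taxon R, Taxon X}.
V (derived state '1') is shared by Taxon L and Taxon R — a synapomorphy uniting that clade.
VI (derived state '1') is shared by Taxon L, Taxon R, and Taxon X — a synapomorphy uniting that clade.
Most parsimonious ingroup topology: (((Taxon X,(Taxon R,Taxon L)),Taxon Q),Taxon M).
Taxon R and Taxon L form a cherry on this tree, so they are sister taxa.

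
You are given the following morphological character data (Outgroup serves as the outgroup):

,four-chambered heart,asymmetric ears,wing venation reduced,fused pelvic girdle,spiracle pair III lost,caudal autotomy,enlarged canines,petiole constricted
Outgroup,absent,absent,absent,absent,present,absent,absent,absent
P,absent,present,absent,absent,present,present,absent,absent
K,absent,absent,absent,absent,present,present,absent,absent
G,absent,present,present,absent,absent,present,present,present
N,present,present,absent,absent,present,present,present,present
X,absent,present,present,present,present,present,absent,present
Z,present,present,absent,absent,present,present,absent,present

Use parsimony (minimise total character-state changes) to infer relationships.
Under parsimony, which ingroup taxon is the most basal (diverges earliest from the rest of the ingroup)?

Character polarity is set by the outgroup: the derived state is whichever differs from the outgroup's state, so for spiracle pair III lost the derived state is 'absent', and for the remaining characters it is 'present'.
four-chambered heart: derived state 'present' in N and Z only — synapomorphy for {N, Z}.
asymmetric ears: derived state 'present' in G, N, P, X, and Z only — synapomorphy for {G, N, P, X, Z}.
wing venation reduced (derived state 'present') is shared by G and X — a synapomorphy uniting that clade.
fused pelvic girdle (derived state 'present') is unique to X (autapomorphy; uninformative for grouping).
spiracle pair III lost (derived state 'absent') is unique to G (autapomorphy; uninformative for grouping).
All ingroup taxa share the derived state 'present' for caudal autotomy; it defines the ingroup but does not resolve relationships within it.
enlarged canines groups G and N, which is incompatible with the clades supported by the remaining characters; treating it as convergent (homoplasy) costs fewer steps than any alternative tree.
petiole constricted (derived state 'present') is shared by G, N, X, and Z — a synapomorphy uniting that clade.
Most parsimonious ingroup topology: ((P,((G,X),(N,Z))),K).
K is sister to the clade containing all other ingroup taxa, so it is the earliest-diverging (most basal) ingroup lineage.

K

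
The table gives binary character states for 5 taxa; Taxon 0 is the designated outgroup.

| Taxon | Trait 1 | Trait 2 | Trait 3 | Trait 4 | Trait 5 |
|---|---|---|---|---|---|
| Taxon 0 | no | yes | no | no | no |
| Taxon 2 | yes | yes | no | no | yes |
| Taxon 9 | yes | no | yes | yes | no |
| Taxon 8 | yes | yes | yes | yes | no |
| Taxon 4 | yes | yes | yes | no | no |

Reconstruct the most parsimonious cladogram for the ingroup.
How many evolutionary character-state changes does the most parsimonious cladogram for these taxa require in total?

5

Character polarity is set by the outgroup: the derived state is whichever differs from the outgroup's state, so for Trait 2 the derived state is 'no', and for the remaining characters it is 'yes'.
Trait 1 (derived state 'yes') is shared by all ingroup taxa — unites the whole ingroup.
Trait 2: derived state 'no' in Taxon 9 only — an autapomorphy, so it tells us nothing about relationships among taxa.
Trait 3 (derived state 'yes') is shared by Taxon 4, Taxon 8, and Taxon 9 — a synapomorphy uniting that clade.
Trait 4 (derived state 'yes') is shared by Taxon 8 and Taxon 9 — a synapomorphy uniting that clade.
Trait 5: derived state 'yes' in Taxon 2 only — an autapomorphy, so it tells us nothing about relationships among taxa.
Most parsimonious ingroup topology: (Taxon 2,((Taxon 9,Taxon 8),Taxon 4)).
Changes per character on this tree: Trait 1: 1; Trait 2: 1; Trait 3: 1; Trait 4: 1; Trait 5: 1.
Total = 5.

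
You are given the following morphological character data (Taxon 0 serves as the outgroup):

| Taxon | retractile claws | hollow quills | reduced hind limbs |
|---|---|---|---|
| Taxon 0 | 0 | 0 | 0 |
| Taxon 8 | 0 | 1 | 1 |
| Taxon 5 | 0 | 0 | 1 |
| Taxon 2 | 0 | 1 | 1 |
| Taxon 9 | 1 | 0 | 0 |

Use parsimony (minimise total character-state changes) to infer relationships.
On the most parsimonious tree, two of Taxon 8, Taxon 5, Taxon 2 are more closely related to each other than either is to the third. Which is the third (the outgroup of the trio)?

The outgroup has state '0' for every character, so '1' is the derived state throughout.
retractile claws (derived state '1') is unique to Taxon 9 (autapomorphy; uninformative for grouping).
Only Taxon 2 and Taxon 8 show the derived state '1' for hollow quills, supporting them as a clade.
Only Taxon 2, Taxon 5, and Taxon 8 show the derived state '1' for reduced hind limbs, supporting them as a clade.
Most parsimonious ingroup topology: (((Taxon 8,Taxon 2),Taxon 5),Taxon 9).
Taxon 8 and Taxon 2 share a more recent common ancestor with each other than either does with Taxon 5, so Taxon 5 is the least closely related of the three.

Taxon 5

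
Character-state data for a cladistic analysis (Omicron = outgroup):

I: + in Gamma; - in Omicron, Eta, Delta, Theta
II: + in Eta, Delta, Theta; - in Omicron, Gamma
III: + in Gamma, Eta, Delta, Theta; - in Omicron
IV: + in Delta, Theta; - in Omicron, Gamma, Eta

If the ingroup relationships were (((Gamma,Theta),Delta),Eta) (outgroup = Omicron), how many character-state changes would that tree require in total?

6

Map each character onto (((Gamma,Theta),Delta),Eta) (rooted by Omicron) and count the minimum state changes it requires (Fitch parsimony):
I: 1; II: 2; III: 1; IV: 2.
Total tree length = 6.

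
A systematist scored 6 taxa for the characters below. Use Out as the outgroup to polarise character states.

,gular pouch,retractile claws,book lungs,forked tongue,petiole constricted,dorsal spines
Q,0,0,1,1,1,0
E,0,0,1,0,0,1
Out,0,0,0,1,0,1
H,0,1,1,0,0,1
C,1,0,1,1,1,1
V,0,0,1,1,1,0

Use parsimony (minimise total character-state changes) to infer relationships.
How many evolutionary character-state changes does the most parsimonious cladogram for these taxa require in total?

Character polarity is set by the outgroup: the derived state is whichever differs from the outgroup's state, so for forked tongue, dorsal spines the derived state is '0', and for the remaining characters it is '1'.
gular pouch (derived state '1') is unique to C (autapomorphy; uninformative for grouping).
retractile claws (derived state '1') is unique to H (autapomorphy; uninformative for grouping).
All ingroup taxa share the derived state '1' for book lungs; it defines the ingroup but does not resolve relationships within it.
forked tongue: derived state '0' in E and H only — synapomorphy for {E, H}.
Only C, Q, and V show the derived state '1' for petiole constricted, supporting them as a clade.
dorsal spines (derived state '0') is shared by Q and V — a synapomorphy uniting that clade.
Most parsimonious ingroup topology: ((C,(Q,V)),(E,H)).
Changes per character on this tree: gular pouch: 1; retractile claws: 1; book lungs: 1; forked tongue: 1; petiole constricted: 1; dorsal spines: 1.
Total = 6.

6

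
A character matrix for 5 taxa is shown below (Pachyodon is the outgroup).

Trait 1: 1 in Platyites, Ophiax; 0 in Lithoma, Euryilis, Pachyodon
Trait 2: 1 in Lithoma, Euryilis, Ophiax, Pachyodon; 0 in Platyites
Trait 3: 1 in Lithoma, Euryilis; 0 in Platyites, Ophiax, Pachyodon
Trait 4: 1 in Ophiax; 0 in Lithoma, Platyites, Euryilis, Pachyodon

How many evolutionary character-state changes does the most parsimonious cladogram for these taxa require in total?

Character polarity is set by the outgroup: the derived state is whichever differs from the outgroup's state, so for Trait 2 the derived state is '0', and for the remaining characters it is '1'.
Trait 1: derived state '1' in Ophiax and Platyites only — synapomorphy for {Ophiax, Platyites}.
Trait 2 (derived state '0') is unique to Platyites (autapomorphy; uninformative for grouping).
Trait 3 (derived state '1') is shared by Euryilis and Lithoma — a synapomorphy uniting that clade.
Trait 4 (derived state '1') is unique to Ophiax (autapomorphy; uninformative for grouping).
Most parsimonious ingroup topology: ((Platyites,Ophiax),(Lithoma,Euryilis)).
Changes per character on this tree: Trait 1: 1; Trait 2: 1; Trait 3: 1; Trait 4: 1.
Total = 4.

4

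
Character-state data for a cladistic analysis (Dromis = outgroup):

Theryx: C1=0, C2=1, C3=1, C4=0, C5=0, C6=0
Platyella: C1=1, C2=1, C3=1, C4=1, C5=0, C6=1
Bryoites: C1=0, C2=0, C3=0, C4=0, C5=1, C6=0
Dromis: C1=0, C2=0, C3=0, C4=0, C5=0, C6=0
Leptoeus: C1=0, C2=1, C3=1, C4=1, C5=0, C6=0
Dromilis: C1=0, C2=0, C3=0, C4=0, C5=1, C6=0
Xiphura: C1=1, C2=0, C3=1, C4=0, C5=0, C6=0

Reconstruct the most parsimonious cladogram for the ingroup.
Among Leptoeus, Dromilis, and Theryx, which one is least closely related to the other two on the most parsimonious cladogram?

The outgroup has state '0' for every character, so '1' is the derived state throughout.
C1 (state '1') occurs in Platyella and Xiphura but conflicts with the nesting implied by the other characters — most parsimoniously interpreted as homoplasy.
C2: derived state '1' in Leptoeus, Platyella, and Theryx only — synapomorphy for {Leptoeus, Platyella, Theryx}.
C3: derived state '1' in Leptoeus, Platyella, Theryx, and Xiphura only — synapomorphy for {Leptoeus, Platyella, Theryx, Xiphura}.
C4 (derived state '1') is shared by Leptoeus and Platyella — a synapomorphy uniting that clade.
Only Bryoites and Dromilis show the derived state '1' for C5, supporting them as a clade.
C6: derived state '1' in Platyella only — an autapomorphy, so it tells us nothing about relationships among taxa.
Most parsimonious ingroup topology: (((Theryx,(Platyella,Leptoeus)),Xiphura),(Bryoites,Dromilis)).
Theryx and Leptoeus share a more recent common ancestor with each other than either does with Dromilis, so Dromilis is the least closely related of the three.

Dromilis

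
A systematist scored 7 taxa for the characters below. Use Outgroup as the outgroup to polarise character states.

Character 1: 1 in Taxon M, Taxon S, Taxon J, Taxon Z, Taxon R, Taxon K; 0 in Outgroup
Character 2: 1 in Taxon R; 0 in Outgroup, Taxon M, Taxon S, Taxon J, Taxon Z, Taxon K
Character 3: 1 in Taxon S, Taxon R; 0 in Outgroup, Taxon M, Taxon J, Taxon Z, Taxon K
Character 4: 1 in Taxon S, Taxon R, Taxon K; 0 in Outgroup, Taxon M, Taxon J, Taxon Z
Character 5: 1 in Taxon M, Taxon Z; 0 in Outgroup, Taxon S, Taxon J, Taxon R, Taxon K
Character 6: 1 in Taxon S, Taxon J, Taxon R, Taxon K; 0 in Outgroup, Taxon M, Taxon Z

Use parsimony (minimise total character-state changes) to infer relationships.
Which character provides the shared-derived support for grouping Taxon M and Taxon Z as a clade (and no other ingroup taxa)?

The outgroup has state '0' for every character, so '1' is the derived state throughout.
Character 1 (derived state '1') is shared by all ingroup taxa — unites the whole ingroup.
Character 2 (derived state '1') is unique to Taxon R (autapomorphy; uninformative for grouping).
Only Taxon R and Taxon S show the derived state '1' for Character 3, supporting them as a clade.
Character 4 (derived state '1') is shared by Taxon K, Taxon R, and Taxon S — a synapomorphy uniting that clade.
Only Taxon M and Taxon Z show the derived state '1' for Character 5, supporting them as a clade.
Character 6 (derived state '1') is shared by Taxon J, Taxon K, Taxon R, and Taxon S — a synapomorphy uniting that clade.
Most parsimonious ingroup topology: ((Taxon M,Taxon Z),(((Taxon S,Taxon R),Taxon K),Taxon J)).
The clade {Taxon M, Taxon Z} is supported by Character 5: its derived state '1' occurs in exactly those taxa and in no other taxon (including the outgroup).

Character 5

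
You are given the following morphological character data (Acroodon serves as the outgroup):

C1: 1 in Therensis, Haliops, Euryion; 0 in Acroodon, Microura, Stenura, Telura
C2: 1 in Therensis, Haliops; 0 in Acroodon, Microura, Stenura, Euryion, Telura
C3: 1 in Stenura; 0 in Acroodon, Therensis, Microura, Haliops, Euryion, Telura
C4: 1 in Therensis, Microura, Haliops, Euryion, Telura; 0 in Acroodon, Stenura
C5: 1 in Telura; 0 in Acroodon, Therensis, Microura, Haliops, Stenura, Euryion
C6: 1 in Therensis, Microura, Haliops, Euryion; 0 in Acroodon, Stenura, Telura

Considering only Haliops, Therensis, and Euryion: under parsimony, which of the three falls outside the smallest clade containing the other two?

Euryion

The outgroup has state '0' for every character, so '1' is the derived state throughout.
C1: derived state '1' in Euryion, Haliops, and Therensis only — synapomorphy for {Euryion, Haliops, Therensis}.
Only Haliops and Therensis show the derived state '1' for C2, supporting them as a clade.
C3 (derived state '1') is unique to Stenura (autapomorphy; uninformative for grouping).
Only Euryion, Haliops, Microura, Telura, and Therensis show the derived state '1' for C4, supporting them as a clade.
C5: derived state '1' in Telura only — an autapomorphy, so it tells us nothing about relationships among taxa.
C6 (derived state '1') is shared by Euryion, Haliops, Microura, and Therensis — a synapomorphy uniting that clade.
Most parsimonious ingroup topology: (((((Therensis,Haliops),Euryion),Microura),Telura),Stenura).
Haliops and Therensis share a more recent common ancestor with each other than either does with Euryion, so Euryion is the least closely related of the three.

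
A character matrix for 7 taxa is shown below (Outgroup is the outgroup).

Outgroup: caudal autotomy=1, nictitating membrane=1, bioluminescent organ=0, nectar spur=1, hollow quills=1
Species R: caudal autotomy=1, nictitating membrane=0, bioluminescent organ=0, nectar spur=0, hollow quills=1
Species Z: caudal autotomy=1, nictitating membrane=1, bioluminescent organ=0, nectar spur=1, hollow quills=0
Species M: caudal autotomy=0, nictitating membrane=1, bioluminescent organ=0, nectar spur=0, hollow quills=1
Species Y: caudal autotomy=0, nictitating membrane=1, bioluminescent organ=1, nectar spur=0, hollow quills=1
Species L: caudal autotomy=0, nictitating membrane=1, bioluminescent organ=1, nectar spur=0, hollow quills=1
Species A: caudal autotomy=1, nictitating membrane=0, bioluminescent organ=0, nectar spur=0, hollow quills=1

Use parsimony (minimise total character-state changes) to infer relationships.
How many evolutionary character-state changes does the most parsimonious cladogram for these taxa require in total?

Character polarity is set by the outgroup: the derived state is whichever differs from the outgroup's state, so for caudal autotomy, nictitating membrane, nectar spur, hollow quills the derived state is '0', and for the remaining characters it is '1'.
Only Species L, Species M, and Species Y show the derived state '0' for caudal autotomy, supporting them as a clade.
Only Species A and Species R show the derived state '0' for nictitating membrane, supporting them as a clade.
bioluminescent organ (derived state '1') is shared by Species L and Species Y — a synapomorphy uniting that clade.
nectar spur (derived state '0') is shared by Species A, Species L, Species M, Species R, and Species Y — a synapomorphy uniting that clade.
hollow quills (derived state '0') is unique to Species Z (autapomorphy; uninformative for grouping).
Most parsimonious ingroup topology: (((Species R,Species A),(Species M,(Species Y,Species L))),Species Z).
Changes per character on this tree: caudal autotomy: 1; nictitating membrane: 1; bioluminescent organ: 1; nectar spur: 1; hollow quills: 1.
Total = 5.

5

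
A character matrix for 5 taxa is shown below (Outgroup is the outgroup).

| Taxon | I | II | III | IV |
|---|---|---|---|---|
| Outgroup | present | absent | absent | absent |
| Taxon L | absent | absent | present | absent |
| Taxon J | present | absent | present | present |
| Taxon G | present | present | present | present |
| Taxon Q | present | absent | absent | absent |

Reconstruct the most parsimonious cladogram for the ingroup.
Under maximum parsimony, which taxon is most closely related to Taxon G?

Taxon J

Character polarity is set by the outgroup: the derived state is whichever differs from the outgroup's state, so for I the derived state is 'absent', and for the remaining characters it is 'present'.
I: derived state 'absent' in Taxon L only — an autapomorphy, so it tells us nothing about relationships among taxa.
II: derived state 'present' in Taxon G only — an autapomorphy, so it tells us nothing about relationships among taxa.
Only Taxon G, Taxon J, and Taxon L show the derived state 'present' for III, supporting them as a clade.
Only Taxon G and Taxon J show the derived state 'present' for IV, supporting them as a clade.
Most parsimonious ingroup topology: ((Taxon L,(Taxon J,Taxon G)),Taxon Q).
Taxon G and Taxon J form a cherry on this tree, so they are sister taxa.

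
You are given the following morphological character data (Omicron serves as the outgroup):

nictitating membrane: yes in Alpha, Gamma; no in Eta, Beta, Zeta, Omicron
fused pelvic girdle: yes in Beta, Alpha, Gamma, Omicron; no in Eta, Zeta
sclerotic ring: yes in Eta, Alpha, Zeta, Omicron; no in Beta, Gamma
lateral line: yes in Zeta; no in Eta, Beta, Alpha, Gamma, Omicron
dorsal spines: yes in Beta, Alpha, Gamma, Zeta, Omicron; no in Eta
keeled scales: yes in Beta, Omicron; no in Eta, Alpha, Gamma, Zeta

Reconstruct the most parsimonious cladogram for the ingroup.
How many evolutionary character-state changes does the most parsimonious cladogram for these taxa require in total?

Character polarity is set by the outgroup: the derived state is whichever differs from the outgroup's state, so for fused pelvic girdle, sclerotic ring, dorsal spines, keeled scales the derived state is 'no', and for the remaining characters it is 'yes'.
nictitating membrane: derived state 'yes' in Alpha and Gamma only — synapomorphy for {Alpha, Gamma}.
fused pelvic girdle (derived state 'no') is shared by Eta and Zeta — a synapomorphy uniting that clade.
sclerotic ring groups Beta and Gamma, which is incompatible with the clades supported by the remaining characters; treating it as convergent (homoplasy) costs fewer steps than any alternative tree.
lateral line (derived state 'yes') is unique to Zeta (autapomorphy; uninformative for grouping).
dorsal spines: derived state 'no' in Eta only — an autapomorphy, so it tells us nothing about relationships among taxa.
keeled scales (derived state 'no') is shared by Alpha, Eta, Gamma, and Zeta — a synapomorphy uniting that clade.
Most parsimonious ingroup topology: (((Alpha,Gamma),(Zeta,Eta)),Beta).
Changes per character on this tree: nictitating membrane: 1; fused pelvic girdle: 1; sclerotic ring: 2; lateral line: 1; dorsal spines: 1; keeled scales: 1.
Total = 7.

7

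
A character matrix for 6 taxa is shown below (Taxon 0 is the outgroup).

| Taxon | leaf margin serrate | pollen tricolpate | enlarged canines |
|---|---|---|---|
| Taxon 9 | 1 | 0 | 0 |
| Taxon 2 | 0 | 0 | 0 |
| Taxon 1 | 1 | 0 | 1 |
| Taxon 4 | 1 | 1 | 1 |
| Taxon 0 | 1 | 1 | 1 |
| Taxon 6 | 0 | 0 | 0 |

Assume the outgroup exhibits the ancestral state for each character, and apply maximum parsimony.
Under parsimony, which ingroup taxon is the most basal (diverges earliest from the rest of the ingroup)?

The outgroup has state '1' for every character, so '0' is the derived state throughout.
leaf margin serrate: derived state '0' in Taxon 2 and Taxon 6 only — synapomorphy for {Taxon 2, Taxon 6}.
pollen tricolpate (derived state '0') is shared by Taxon 1, Taxon 2, Taxon 6, and Taxon 9 — a synapomorphy uniting that clade.
enlarged canines (derived state '0') is shared by Taxon 2, Taxon 6, and Taxon 9 — a synapomorphy uniting that clade.
Most parsimonious ingroup topology: ((((Taxon 2,Taxon 6),Taxon 9),Taxon 1),Taxon 4).
Taxon 4 is sister to the clade containing all other ingroup taxa, so it is the earliest-diverging (most basal) ingroup lineage.

Taxon 4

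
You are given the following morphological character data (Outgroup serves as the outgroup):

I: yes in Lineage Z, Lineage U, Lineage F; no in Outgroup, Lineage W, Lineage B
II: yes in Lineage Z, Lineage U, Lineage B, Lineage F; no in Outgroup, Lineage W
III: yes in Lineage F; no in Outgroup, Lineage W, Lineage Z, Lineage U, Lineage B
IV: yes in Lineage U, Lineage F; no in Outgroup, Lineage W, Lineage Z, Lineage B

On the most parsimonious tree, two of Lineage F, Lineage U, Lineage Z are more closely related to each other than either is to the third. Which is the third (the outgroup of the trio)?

Lineage Z

The outgroup has state 'no' for every character, so 'yes' is the derived state throughout.
I (derived state 'yes') is shared by Lineage F, Lineage U, and Lineage Z — a synapomorphy uniting that clade.
II (derived state 'yes') is shared by Lineage B, Lineage F, Lineage U, and Lineage Z — a synapomorphy uniting that clade.
III (derived state 'yes') is unique to Lineage F (autapomorphy; uninformative for grouping).
Only Lineage F and Lineage U show the derived state 'yes' for IV, supporting them as a clade.
Most parsimonious ingroup topology: (Lineage W,((Lineage Z,(Lineage U,Lineage F)),Lineage B)).
Lineage U and Lineage F share a more recent common ancestor with each other than either does with Lineage Z, so Lineage Z is the least closely related of the three.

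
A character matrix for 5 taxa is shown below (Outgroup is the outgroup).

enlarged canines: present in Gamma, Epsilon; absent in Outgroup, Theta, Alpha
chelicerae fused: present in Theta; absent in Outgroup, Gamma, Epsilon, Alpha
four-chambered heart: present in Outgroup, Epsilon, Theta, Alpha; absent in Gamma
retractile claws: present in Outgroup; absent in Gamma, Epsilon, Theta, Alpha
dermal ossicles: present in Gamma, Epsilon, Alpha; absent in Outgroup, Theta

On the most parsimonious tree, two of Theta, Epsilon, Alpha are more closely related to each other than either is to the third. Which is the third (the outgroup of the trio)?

Theta

Character polarity is set by the outgroup: the derived state is whichever differs from the outgroup's state, so for four-chambered heart, retractile claws the derived state is 'absent', and for the remaining characters it is 'present'.
enlarged canines (derived state 'present') is shared by Epsilon and Gamma — a synapomorphy uniting that clade.
chelicerae fused: derived state 'present' in Theta only — an autapomorphy, so it tells us nothing about relationships among taxa.
four-chambered heart (derived state 'absent') is unique to Gamma (autapomorphy; uninformative for grouping).
retractile claws (derived state 'absent') is shared by all ingroup taxa — unites the whole ingroup.
dermal ossicles: derived state 'present' in Alpha, Epsilon, and Gamma only — synapomorphy for {Alpha, Epsilon, Gamma}.
Most parsimonious ingroup topology: (((Gamma,Epsilon),Alpha),Theta).
Epsilon and Alpha share a more recent common ancestor with each other than either does with Theta, so Theta is the least closely related of the three.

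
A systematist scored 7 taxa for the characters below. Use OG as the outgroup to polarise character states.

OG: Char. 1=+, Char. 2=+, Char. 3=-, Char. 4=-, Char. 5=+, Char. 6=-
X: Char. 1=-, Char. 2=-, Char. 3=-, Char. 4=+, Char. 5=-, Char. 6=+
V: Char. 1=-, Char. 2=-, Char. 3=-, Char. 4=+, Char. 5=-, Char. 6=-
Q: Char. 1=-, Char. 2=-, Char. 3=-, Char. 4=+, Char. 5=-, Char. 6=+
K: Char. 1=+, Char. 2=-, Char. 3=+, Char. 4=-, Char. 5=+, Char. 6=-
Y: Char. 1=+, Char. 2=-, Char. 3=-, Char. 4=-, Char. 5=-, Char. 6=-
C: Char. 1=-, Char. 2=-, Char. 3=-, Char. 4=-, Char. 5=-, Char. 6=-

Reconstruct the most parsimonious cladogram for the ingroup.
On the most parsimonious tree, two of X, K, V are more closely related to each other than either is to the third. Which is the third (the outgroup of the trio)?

K

Character polarity is set by the outgroup: the derived state is whichever differs from the outgroup's state, so for Char. 1, Char. 2, Char. 5 the derived state is '-', and for the remaining characters it is '+'.
Only C, Q, V, and X show the derived state '-' for Char. 1, supporting them as a clade.
Char. 2 (derived state '-') is shared by all ingroup taxa — unites the whole ingroup.
Char. 3: derived state '+' in K only — an autapomorphy, so it tells us nothing about relationships among taxa.
Char. 4: derived state '+' in Q, V, and X only — synapomorphy for {Q, V, X}.
Only C, Q, V, X, and Y show the derived state '-' for Char. 5, supporting them as a clade.
Char. 6 (derived state '+') is shared by Q and X — a synapomorphy uniting that clade.
Most parsimonious ingroup topology: (((((X,Q),V),C),Y),K).
X and V share a more recent common ancestor with each other than either does with K, so K is the least closely related of the three.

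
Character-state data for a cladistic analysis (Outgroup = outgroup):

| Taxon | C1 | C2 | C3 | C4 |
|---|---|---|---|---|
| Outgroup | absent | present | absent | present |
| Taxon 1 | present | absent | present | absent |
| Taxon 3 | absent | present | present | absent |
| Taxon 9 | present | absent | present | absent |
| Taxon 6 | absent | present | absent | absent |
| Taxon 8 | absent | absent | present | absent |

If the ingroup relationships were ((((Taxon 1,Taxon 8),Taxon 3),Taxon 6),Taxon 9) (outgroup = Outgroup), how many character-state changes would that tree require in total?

Map each character onto ((((Taxon 1,Taxon 8),Taxon 3),Taxon 6),Taxon 9) (rooted by Outgroup) and count the minimum state changes it requires (Fitch parsimony):
C1: 2; C2: 2; C3: 2; C4: 1.
Total tree length = 7.

7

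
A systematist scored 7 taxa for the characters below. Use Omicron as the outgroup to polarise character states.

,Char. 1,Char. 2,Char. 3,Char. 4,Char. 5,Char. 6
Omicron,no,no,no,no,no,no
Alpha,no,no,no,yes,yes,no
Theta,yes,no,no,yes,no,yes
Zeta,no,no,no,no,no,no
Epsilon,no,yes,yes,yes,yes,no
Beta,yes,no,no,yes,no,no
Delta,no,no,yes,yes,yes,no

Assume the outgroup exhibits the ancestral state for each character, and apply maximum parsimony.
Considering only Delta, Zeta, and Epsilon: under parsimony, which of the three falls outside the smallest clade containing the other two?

The outgroup has state 'no' for every character, so 'yes' is the derived state throughout.
Char. 1 (derived state 'yes') is shared by Beta and Theta — a synapomorphy uniting that clade.
Char. 2 (derived state 'yes') is unique to Epsilon (autapomorphy; uninformative for grouping).
Char. 3: derived state 'yes' in Delta and Epsilon only — synapomorphy for {Delta, Epsilon}.
Only Alpha, Beta, Delta, Epsilon, and Theta show the derived state 'yes' for Char. 4, supporting them as a clade.
Char. 5 (derived state 'yes') is shared by Alpha, Delta, and Epsilon — a synapomorphy uniting that clade.
Char. 6 (derived state 'yes') is unique to Theta (autapomorphy; uninformative for grouping).
Most parsimonious ingroup topology: (((Alpha,(Epsilon,Delta)),(Theta,Beta)),Zeta).
Epsilon and Delta share a more recent common ancestor with each other than either does with Zeta, so Zeta is the least closely related of the three.

Zeta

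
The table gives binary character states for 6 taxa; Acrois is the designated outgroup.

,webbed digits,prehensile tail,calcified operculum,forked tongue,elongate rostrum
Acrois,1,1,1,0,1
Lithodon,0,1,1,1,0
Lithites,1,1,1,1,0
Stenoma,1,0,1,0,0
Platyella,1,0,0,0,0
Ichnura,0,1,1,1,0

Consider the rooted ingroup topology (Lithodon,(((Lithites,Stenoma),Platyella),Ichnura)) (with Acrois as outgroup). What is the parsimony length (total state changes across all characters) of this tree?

Map each character onto (Lithodon,(((Lithites,Stenoma),Platyella),Ichnura)) (rooted by Acrois) and count the minimum state changes it requires (Fitch parsimony):
webbed digits: 2; prehensile tail: 2; calcified operculum: 1; forked tongue: 3; elongate rostrum: 1.
Total tree length = 9.

9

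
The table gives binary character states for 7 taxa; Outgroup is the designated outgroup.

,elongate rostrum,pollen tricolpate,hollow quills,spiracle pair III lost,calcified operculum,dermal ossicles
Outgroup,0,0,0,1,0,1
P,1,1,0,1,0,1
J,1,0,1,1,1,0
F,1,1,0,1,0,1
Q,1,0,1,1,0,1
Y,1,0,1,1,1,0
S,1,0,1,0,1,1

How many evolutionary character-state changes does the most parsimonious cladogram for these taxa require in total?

6

Character polarity is set by the outgroup: the derived state is whichever differs from the outgroup's state, so for spiracle pair III lost, dermal ossicles the derived state is '0', and for the remaining characters it is '1'.
elongate rostrum (derived state '1') is shared by all ingroup taxa — unites the whole ingroup.
pollen tricolpate (derived state '1') is shared by F and P — a synapomorphy uniting that clade.
hollow quills (derived state '1') is shared by J, Q, S, and Y — a synapomorphy uniting that clade.
spiracle pair III lost (derived state '0') is unique to S (autapomorphy; uninformative for grouping).
Only J, S, and Y show the derived state '1' for calcified operculum, supporting them as a clade.
dermal ossicles (derived state '0') is shared by J and Y — a synapomorphy uniting that clade.
Most parsimonious ingroup topology: ((P,F),(((J,Y),S),Q)).
Changes per character on this tree: elongate rostrum: 1; pollen tricolpate: 1; hollow quills: 1; spiracle pair III lost: 1; calcified operculum: 1; dermal ossicles: 1.
Total = 6.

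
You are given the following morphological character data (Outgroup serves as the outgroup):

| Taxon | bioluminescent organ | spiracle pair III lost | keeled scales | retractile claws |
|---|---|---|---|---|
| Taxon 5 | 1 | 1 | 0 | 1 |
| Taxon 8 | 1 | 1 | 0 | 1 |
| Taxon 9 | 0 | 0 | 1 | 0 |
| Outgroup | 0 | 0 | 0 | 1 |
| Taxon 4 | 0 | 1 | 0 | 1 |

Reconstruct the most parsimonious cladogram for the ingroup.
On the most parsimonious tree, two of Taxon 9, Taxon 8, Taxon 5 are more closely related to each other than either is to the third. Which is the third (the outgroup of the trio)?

Character polarity is set by the outgroup: the derived state is whichever differs from the outgroup's state, so for retractile claws the derived state is '0', and for the remaining characters it is '1'.
bioluminescent organ: derived state '1' in Taxon 5 and Taxon 8 only — synapomorphy for {Taxon 5, Taxon 8}.
spiracle pair III lost: derived state '1' in Taxon 4, Taxon 5, and Taxon 8 only — synapomorphy for {Taxon 4, Taxon 5, Taxon 8}.
keeled scales (derived state '1') is unique to Taxon 9 (autapomorphy; uninformative for grouping).
retractile claws: derived state '0' in Taxon 9 only — an autapomorphy, so it tells us nothing about relationships among taxa.
Most parsimonious ingroup topology: ((Taxon 4,(Taxon 5,Taxon 8)),Taxon 9).
Taxon 8 and Taxon 5 share a more recent common ancestor with each other than either does with Taxon 9, so Taxon 9 is the least closely related of the three.

Taxon 9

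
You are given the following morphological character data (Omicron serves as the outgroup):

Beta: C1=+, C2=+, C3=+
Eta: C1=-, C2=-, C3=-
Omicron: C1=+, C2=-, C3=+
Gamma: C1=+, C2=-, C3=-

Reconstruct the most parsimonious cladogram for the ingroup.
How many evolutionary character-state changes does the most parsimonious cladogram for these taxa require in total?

Character polarity is set by the outgroup: the derived state is whichever differs from the outgroup's state, so for C1, C3 the derived state is '-', and for the remaining characters it is '+'.
C1 (derived state '-') is unique to Eta (autapomorphy; uninformative for grouping).
C2: derived state '+' in Beta only — an autapomorphy, so it tells us nothing about relationships among taxa.
C3 (derived state '-') is shared by Eta and Gamma — a synapomorphy uniting that clade.
Most parsimonious ingroup topology: ((Eta,Gamma),Beta).
Changes per character on this tree: C1: 1; C2: 1; C3: 1.
Total = 3.

3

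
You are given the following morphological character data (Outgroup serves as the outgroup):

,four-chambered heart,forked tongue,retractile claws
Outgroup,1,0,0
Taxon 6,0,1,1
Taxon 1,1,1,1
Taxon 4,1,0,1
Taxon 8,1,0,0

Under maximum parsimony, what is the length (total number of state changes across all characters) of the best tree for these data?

Character polarity is set by the outgroup: the derived state is whichever differs from the outgroup's state, so for four-chambered heart the derived state is '0', and for the remaining characters it is '1'.
four-chambered heart (derived state '0') is unique to Taxon 6 (autapomorphy; uninformative for grouping).
forked tongue (derived state '1') is shared by Taxon 1 and Taxon 6 — a synapomorphy uniting that clade.
retractile claws: derived state '1' in Taxon 1, Taxon 4, and Taxon 6 only — synapomorphy for {Taxon 1, Taxon 4, Taxon 6}.
Most parsimonious ingroup topology: ((Taxon 4,(Taxon 1,Taxon 6)),Taxon 8).
Changes per character on this tree: four-chambered heart: 1; forked tongue: 1; retractile claws: 1.
Total = 3.

3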